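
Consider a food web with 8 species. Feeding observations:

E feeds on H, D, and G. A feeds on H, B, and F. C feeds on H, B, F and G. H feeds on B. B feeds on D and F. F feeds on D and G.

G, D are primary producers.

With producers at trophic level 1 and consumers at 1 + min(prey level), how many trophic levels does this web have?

Producers (level 1): G, D.
Following each consumer down to its lowest-level prey: G → F → A (levels 1 through 3).
All prey of A (F 2, B 2, H 3) are at level 2 or above, so A is at level 1 + 2 = 3.
Every consumer has at least one prey at level 2 or below, so none exceeds level 3.

3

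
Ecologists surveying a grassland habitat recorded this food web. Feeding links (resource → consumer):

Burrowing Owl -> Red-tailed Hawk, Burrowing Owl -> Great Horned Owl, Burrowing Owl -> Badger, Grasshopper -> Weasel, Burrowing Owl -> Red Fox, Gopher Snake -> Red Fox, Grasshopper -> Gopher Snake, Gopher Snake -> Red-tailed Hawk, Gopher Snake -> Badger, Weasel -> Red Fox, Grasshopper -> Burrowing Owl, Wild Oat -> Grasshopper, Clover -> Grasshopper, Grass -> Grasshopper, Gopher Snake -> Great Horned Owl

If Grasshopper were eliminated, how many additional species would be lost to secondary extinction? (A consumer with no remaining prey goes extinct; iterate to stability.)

7

Remove Grasshopper.
Round 1: Gopher Snake (all prey gone), Weasel (all prey gone), Burrowing Owl (all prey gone) → extinct.
Round 2: Badger (all prey gone), Red Fox (all prey gone), Red-tailed Hawk (all prey gone), Great Horned Owl (all prey gone) → extinct.
No further losses. Total secondary extinctions: 7.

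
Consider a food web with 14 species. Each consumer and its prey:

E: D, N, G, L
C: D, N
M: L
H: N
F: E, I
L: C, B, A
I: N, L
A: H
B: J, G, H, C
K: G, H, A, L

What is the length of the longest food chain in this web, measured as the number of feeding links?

One longest chain: N → H → B → L → E → F.
It has 6 species and 5 links.

5 links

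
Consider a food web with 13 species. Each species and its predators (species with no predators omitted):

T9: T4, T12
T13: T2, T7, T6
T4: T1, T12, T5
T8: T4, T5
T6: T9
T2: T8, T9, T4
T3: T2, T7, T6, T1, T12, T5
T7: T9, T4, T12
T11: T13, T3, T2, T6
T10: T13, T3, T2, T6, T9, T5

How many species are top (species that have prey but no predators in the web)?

Top species (has prey, but nothing eats it): T1, T12, T5.
Count: 3.

3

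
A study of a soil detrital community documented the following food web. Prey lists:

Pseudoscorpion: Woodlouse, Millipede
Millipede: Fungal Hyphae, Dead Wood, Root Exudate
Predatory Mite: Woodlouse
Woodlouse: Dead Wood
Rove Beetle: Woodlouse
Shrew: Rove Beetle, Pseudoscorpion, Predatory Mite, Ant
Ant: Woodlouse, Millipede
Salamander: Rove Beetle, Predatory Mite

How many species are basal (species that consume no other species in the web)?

Basal species (no prey listed): Fungal Hyphae, Dead Wood, Root Exudate.
Count: 3.

3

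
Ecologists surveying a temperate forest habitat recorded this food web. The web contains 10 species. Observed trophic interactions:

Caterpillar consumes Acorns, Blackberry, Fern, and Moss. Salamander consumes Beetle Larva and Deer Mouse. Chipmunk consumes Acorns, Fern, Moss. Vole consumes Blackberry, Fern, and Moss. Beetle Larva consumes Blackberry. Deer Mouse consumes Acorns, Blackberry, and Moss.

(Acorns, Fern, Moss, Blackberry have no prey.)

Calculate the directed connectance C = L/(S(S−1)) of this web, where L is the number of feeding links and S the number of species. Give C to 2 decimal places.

C = 0.18

The web has S = 10 species and L = 16 feeding links.
C = L / (S(S−1)) = 16 / 90 = 0.1778 ≈ 0.18.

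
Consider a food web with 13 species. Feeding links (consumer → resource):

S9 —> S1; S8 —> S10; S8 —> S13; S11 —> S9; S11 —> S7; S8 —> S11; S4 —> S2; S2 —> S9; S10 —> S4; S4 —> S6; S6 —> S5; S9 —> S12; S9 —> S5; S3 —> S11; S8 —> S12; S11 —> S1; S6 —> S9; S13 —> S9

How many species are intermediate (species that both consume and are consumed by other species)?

7

Intermediate species (has both prey and predators): S9, S13, S6, S11, S2, S4, S10.
Count: 7.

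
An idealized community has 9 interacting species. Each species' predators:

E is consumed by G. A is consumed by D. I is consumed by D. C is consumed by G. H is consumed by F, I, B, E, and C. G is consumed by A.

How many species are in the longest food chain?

5 species

One longest chain: H → E → G → A → D.
It has 5 species and 4 links.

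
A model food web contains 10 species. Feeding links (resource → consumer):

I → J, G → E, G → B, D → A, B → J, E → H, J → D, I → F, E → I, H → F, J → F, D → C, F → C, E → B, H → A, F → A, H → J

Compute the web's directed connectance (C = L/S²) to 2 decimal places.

C = 0.17

The web has S = 10 species and L = 17 feeding links.
C = L / S² = 17 / 100 = 0.1700 ≈ 0.17.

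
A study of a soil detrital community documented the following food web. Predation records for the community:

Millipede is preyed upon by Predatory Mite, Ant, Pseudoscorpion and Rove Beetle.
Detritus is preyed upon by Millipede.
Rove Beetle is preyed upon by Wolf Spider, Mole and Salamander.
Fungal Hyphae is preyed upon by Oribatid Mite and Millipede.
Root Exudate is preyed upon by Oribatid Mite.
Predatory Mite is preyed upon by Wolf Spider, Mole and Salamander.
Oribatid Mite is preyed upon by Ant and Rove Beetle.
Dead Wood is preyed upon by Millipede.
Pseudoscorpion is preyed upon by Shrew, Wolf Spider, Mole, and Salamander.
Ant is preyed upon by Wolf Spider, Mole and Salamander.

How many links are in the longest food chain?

One longest chain: Detritus → Millipede → Predatory Mite → Salamander.
It has 4 species and 3 links.

3 links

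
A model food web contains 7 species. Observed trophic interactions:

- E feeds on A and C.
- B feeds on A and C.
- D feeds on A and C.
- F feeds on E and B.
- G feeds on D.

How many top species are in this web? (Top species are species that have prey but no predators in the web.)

Top species (has prey, but nothing eats it): F, G.
Count: 2.

2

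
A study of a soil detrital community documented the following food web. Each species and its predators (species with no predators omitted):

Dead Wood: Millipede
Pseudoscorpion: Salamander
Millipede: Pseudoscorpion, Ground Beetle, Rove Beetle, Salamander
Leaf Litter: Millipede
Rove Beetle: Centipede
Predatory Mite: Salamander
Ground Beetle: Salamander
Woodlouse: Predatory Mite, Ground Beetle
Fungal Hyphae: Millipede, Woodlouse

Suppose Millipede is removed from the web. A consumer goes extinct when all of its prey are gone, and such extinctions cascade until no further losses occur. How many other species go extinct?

Remove Millipede.
Round 1: Pseudoscorpion (all prey gone), Rove Beetle (all prey gone) → extinct.
Round 2: Centipede (all prey gone) → extinct.
No further losses. Total secondary extinctions: 3.

3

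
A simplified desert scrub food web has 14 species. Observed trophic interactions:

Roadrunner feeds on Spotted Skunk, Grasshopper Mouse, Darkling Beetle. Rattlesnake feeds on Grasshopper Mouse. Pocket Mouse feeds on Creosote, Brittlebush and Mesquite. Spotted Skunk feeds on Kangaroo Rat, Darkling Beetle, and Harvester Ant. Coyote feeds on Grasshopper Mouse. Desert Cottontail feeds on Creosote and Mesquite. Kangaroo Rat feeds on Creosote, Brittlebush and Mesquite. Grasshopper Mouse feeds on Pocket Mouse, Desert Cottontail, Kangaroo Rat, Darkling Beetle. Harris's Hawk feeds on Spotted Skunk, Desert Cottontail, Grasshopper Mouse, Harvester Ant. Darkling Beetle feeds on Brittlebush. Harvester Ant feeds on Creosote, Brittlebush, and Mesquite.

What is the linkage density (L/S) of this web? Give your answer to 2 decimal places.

L/S = 2.00

There are L = 28 links among S = 14 species.
L/S = 28/14 = 2.0000 ≈ 2.00.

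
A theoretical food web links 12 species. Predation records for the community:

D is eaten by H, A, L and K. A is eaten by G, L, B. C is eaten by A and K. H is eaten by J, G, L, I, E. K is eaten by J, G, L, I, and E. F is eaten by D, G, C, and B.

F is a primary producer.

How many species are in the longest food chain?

One longest chain: F → C → K → I.
It has 4 species and 3 links.

4 species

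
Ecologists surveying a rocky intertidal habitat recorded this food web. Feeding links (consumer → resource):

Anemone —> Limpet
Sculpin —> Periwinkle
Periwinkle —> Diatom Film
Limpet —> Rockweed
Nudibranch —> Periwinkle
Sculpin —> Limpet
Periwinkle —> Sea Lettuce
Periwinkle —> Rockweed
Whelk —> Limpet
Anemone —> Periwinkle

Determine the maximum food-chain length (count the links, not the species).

One longest chain: Rockweed → Limpet → Sculpin.
It has 3 species and 2 links.

2 links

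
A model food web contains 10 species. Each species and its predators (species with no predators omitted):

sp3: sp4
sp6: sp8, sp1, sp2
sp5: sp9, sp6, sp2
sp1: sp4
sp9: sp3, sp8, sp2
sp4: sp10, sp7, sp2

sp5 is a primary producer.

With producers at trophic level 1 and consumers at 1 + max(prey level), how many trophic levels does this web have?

5

Producers (level 1): sp5.
sp5 → sp9 → sp3 → sp4 → sp10 gives sp10 level 5.
No species has a prey at level 5, so no species reaches level 6.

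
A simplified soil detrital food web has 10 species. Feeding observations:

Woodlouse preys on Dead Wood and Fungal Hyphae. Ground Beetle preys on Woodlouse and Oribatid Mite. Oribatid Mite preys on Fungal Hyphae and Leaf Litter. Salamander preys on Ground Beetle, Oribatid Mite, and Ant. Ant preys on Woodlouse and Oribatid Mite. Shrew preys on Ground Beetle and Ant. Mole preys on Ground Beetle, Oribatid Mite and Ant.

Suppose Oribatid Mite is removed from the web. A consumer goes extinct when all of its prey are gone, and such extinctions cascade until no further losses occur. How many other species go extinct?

Remove Oribatid Mite.
Every predator of it retains at least one other prey: Ant still has Woodlouse; Ground Beetle still has Woodlouse; Mole still has Ant, Ground Beetle; Salamander still has Ant, Ground Beetle.
No consumer loses all prey, so no secondary extinctions occur.

0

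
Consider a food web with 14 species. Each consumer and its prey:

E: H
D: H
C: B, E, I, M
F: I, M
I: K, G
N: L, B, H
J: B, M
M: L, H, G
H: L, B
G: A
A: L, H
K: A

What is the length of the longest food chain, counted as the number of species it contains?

6 species

One longest chain: L → H → A → G → I → F.
It has 6 species and 5 links.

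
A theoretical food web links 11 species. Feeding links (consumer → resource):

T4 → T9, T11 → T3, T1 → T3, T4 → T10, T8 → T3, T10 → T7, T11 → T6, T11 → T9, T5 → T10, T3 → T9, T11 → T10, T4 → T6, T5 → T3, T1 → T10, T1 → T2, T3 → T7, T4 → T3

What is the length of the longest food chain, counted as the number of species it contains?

One longest chain: T7 → T10 → T11.
It has 3 species and 2 links.

3 species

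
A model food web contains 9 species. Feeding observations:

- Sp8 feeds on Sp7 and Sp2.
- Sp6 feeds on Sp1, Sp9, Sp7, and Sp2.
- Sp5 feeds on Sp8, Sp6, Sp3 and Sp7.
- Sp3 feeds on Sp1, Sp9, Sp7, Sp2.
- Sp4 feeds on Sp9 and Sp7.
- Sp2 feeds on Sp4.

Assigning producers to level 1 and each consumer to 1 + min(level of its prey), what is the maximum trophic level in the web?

Producers (level 1): Sp1, Sp9, Sp7.
Following each consumer down to its lowest-level prey: Sp9 → Sp4 → Sp2 (levels 1 through 3).
All prey of Sp2 (Sp4 2) are at level 2 or above, so Sp2 is at level 1 + 2 = 3.
Every consumer has at least one prey at level 2 or below, so none exceeds level 3.

3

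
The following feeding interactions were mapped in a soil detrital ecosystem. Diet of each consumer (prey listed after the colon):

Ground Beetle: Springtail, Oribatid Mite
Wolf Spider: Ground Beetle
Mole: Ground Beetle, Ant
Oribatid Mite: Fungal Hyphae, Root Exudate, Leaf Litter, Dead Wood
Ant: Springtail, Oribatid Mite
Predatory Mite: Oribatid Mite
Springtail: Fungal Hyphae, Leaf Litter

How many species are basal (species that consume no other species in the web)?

Basal species (no prey listed): Fungal Hyphae, Root Exudate, Leaf Litter, Dead Wood.
Count: 4.

4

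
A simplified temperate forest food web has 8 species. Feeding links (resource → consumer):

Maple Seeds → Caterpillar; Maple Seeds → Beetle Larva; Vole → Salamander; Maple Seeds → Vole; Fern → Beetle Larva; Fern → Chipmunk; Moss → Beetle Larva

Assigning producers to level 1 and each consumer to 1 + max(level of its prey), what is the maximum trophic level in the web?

Producers (level 1): Fern, Maple Seeds, Moss.
Maple Seeds → Vole → Salamander gives Salamander level 3.
No species has a prey at level 3, so no species reaches level 4.

3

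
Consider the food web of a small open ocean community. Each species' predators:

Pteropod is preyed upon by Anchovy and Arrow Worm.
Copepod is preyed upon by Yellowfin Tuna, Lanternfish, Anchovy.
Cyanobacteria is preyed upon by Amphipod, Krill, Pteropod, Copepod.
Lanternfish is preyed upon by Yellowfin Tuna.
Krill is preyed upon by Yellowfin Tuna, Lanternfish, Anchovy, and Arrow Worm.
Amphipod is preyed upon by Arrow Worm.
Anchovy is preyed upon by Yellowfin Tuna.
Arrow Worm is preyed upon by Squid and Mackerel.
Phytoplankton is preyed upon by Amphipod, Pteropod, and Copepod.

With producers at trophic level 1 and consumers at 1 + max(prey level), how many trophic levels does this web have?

4

Producers (level 1): Phytoplankton, Cyanobacteria.
Cyanobacteria → Krill → Arrow Worm → Squid gives Squid level 4.
No species has a prey at level 4, so no species reaches level 5.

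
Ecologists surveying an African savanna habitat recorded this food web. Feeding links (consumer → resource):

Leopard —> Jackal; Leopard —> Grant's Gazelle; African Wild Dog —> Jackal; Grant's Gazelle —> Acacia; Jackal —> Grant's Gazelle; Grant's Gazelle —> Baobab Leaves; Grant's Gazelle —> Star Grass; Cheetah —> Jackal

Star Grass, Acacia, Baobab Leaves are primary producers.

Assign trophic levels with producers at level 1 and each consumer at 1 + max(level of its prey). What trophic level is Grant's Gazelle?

Trophic level 2

Star Grass is a producer → level 1.
Grant's Gazelle eats Star Grass (level 1); other prey at levels: Acacia 1, Baobab Leaves 1 → level 2.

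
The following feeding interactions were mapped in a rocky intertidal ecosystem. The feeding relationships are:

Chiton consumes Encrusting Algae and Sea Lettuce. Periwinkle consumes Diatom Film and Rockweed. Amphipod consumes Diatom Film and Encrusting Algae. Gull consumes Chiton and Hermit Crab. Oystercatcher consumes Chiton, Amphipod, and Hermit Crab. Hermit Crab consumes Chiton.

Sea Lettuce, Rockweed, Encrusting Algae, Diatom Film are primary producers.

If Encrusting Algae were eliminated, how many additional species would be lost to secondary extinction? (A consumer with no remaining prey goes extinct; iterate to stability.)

Remove Encrusting Algae.
Every predator of it retains at least one other prey: Amphipod still has Diatom Film; Chiton still has Sea Lettuce.
No consumer loses all prey, so no secondary extinctions occur.

0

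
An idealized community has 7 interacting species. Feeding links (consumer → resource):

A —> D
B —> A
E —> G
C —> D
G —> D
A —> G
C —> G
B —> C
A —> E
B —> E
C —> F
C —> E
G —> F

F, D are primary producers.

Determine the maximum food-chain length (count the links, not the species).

4 links

One longest chain: F → G → E → A → B.
It has 5 species and 4 links.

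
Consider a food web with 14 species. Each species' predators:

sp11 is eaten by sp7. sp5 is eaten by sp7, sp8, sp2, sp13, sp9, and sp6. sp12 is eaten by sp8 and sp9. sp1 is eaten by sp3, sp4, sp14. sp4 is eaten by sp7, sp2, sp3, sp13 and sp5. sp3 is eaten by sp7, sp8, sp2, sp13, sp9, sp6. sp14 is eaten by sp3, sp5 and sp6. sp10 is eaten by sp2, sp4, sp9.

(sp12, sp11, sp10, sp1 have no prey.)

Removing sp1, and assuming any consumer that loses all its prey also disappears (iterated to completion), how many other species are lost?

Remove sp1.
Round 1: sp14 (all prey gone) → extinct.
No further losses. Total secondary extinctions: 1.

1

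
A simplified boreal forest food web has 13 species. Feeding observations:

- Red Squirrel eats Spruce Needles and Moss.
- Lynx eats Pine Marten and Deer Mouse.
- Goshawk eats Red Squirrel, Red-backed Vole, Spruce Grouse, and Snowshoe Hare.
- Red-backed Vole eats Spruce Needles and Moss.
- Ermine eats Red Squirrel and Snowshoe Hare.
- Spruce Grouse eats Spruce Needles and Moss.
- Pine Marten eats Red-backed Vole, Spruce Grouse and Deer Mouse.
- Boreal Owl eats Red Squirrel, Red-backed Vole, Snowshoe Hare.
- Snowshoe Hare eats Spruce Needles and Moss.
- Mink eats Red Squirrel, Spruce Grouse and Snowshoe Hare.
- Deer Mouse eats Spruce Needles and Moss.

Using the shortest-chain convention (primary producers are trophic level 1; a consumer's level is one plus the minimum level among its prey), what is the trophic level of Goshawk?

Spruce Needles is a producer → level 1.
Snowshoe Hare eats Spruce Needles → level 2.
Goshawk eats Snowshoe Hare → level 3.
No prey of Goshawk is below level 2, so 3 is the minimum.

Trophic level 3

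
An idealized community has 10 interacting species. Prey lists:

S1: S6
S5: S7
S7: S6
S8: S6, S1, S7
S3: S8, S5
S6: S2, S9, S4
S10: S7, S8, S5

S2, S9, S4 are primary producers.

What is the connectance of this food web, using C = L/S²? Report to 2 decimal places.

C = 0.14

The web has S = 10 species and L = 14 feeding links.
C = L / S² = 14 / 100 = 0.1400 ≈ 0.14.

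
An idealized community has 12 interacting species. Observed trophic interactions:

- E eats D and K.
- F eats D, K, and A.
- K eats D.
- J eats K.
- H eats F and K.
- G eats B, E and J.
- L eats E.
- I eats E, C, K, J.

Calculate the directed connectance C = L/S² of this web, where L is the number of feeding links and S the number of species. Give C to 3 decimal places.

The web has S = 12 species and L = 17 feeding links.
C = L / S² = 17 / 144 = 0.1181 ≈ 0.118.

C = 0.118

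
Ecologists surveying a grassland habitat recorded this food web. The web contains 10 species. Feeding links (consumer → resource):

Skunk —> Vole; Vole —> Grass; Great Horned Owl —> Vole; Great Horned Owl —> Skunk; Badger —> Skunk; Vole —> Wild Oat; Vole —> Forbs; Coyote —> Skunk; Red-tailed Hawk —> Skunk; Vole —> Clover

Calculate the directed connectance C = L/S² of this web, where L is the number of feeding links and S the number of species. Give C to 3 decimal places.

C = 0.100

The web has S = 10 species and L = 10 feeding links.
C = L / S² = 10 / 100 = 0.1000 ≈ 0.100.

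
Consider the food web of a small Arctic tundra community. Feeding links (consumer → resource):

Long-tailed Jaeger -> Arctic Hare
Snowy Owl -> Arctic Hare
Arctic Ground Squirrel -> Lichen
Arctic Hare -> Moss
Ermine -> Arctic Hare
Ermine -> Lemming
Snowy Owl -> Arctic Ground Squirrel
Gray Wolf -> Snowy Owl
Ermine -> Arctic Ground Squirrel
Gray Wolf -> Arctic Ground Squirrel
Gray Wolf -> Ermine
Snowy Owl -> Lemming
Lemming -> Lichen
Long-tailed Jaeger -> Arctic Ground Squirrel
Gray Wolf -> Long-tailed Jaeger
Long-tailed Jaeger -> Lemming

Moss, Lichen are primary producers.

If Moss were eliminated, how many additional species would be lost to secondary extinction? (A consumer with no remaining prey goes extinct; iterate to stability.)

1

Remove Moss.
Round 1: Arctic Hare (all prey gone) → extinct.
No further losses. Total secondary extinctions: 1.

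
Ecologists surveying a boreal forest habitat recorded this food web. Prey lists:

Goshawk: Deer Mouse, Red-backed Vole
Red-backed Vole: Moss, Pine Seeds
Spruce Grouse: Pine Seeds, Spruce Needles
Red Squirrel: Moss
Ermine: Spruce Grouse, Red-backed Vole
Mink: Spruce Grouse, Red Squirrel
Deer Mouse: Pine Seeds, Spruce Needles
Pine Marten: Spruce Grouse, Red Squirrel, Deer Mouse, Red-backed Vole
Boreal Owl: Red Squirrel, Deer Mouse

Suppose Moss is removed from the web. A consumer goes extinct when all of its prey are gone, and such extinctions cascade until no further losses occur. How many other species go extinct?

Remove Moss.
Round 1: Red Squirrel (all prey gone) → extinct.
No further losses. Total secondary extinctions: 1.

1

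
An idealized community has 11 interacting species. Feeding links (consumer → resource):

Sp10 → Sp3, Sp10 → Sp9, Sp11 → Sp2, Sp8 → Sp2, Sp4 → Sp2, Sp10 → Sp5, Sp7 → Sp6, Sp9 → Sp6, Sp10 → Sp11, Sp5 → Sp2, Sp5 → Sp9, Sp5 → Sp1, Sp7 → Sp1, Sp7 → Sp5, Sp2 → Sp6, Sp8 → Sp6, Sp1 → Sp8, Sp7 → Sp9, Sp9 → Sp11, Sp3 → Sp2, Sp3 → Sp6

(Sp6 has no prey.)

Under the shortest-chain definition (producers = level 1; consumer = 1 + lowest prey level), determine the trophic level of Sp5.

Trophic level 3

Sp6 is a producer → level 1.
Sp2 eats Sp6 → level 2.
Sp5 eats Sp2 → level 3.
No prey of Sp5 is below level 2, so 3 is the minimum.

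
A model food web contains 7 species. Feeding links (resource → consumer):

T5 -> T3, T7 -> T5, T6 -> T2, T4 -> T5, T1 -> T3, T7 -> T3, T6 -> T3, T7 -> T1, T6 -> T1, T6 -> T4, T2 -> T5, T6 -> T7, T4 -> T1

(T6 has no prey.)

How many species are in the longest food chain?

One longest chain: T6 → T4 → T1 → T3.
It has 4 species and 3 links.

4 species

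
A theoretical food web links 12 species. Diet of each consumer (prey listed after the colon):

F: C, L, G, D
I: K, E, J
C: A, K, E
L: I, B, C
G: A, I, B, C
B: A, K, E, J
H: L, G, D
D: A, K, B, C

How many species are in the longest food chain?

One longest chain: K → I → G → F.
It has 4 species and 3 links.

4 species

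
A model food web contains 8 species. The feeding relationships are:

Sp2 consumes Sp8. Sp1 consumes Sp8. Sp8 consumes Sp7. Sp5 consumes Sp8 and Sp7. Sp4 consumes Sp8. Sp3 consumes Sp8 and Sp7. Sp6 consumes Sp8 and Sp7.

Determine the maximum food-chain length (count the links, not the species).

2 links

One longest chain: Sp7 → Sp8 → Sp5.
It has 3 species and 2 links.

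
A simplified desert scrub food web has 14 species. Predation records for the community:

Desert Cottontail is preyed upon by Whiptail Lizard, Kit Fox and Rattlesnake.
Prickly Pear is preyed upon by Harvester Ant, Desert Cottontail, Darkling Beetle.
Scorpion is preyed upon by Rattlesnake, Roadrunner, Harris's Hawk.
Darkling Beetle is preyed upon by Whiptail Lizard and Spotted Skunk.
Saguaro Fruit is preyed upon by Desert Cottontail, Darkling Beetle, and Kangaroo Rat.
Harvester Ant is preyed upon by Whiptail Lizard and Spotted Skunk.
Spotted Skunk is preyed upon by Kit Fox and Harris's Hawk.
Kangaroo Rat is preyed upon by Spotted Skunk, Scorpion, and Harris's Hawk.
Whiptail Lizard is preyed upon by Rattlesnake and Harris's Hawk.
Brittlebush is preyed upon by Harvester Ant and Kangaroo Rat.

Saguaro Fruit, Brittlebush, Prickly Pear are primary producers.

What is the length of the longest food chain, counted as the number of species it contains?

One longest chain: Saguaro Fruit → Kangaroo Rat → Scorpion → Roadrunner.
It has 4 species and 3 links.

4 species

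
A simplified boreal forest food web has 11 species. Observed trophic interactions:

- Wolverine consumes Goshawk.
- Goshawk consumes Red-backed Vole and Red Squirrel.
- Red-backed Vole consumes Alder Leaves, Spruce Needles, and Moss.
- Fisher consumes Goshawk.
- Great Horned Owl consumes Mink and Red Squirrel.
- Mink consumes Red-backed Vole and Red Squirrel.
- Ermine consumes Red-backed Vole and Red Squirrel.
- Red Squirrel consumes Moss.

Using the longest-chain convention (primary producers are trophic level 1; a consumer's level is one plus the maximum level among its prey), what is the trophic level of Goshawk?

Trophic level 3

Spruce Needles is a producer → level 1.
Red-backed Vole eats Spruce Needles (level 1); other prey at levels: Moss 1, Alder Leaves 1 → level 2.
Goshawk eats Red-backed Vole (level 2); other prey at levels: Red Squirrel 2 → level 3.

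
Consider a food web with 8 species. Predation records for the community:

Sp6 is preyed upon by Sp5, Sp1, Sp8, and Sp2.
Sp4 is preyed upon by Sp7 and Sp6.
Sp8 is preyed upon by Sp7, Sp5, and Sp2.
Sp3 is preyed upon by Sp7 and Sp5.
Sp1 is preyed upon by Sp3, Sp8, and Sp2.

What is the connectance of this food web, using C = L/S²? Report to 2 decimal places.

C = 0.22

The web has S = 8 species and L = 14 feeding links.
C = L / S² = 14 / 64 = 0.2188 ≈ 0.22.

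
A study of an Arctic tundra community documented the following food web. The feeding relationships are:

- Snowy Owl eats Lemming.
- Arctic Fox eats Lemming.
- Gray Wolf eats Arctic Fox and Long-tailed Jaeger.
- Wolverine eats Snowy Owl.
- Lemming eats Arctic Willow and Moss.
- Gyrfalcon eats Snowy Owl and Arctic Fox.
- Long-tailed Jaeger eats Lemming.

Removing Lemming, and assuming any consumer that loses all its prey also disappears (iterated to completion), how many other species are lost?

6

Remove Lemming.
Round 1: Arctic Fox (all prey gone), Long-tailed Jaeger (all prey gone), Snowy Owl (all prey gone) → extinct.
Round 2: Gyrfalcon (all prey gone), Gray Wolf (all prey gone), Wolverine (all prey gone) → extinct.
No further losses. Total secondary extinctions: 6.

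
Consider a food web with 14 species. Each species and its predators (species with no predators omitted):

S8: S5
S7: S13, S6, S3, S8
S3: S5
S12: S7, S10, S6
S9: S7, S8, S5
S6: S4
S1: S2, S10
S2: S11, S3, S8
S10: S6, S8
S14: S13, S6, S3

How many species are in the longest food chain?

4 species

One longest chain: S12 → S7 → S3 → S5.
It has 4 species and 3 links.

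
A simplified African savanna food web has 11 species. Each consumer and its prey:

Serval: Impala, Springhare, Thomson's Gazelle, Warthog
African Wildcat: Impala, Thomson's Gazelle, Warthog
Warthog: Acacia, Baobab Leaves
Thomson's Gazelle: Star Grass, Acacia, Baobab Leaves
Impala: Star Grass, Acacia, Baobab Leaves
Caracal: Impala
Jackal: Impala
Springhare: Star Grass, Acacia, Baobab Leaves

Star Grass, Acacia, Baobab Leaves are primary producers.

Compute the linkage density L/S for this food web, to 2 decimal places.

There are L = 20 links among S = 11 species.
L/S = 20/11 = 1.8182 ≈ 1.82.

L/S = 1.82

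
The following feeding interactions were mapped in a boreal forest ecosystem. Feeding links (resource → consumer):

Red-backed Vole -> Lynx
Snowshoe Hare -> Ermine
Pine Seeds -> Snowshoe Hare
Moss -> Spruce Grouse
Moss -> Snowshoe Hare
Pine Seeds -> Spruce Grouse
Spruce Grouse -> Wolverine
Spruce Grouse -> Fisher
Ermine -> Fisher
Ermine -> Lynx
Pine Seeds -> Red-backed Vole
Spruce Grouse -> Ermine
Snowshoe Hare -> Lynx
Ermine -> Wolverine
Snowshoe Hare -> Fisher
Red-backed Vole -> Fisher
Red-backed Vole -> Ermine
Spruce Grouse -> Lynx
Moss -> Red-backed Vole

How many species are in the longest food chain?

4 species

One longest chain: Moss → Snowshoe Hare → Ermine → Fisher.
It has 4 species and 3 links.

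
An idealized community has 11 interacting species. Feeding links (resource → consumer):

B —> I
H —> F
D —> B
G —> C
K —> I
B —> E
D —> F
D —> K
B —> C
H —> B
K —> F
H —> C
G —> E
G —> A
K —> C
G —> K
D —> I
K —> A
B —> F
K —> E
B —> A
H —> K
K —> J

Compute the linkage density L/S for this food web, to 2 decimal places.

There are L = 23 links among S = 11 species.
L/S = 23/11 = 2.0909 ≈ 2.09.

L/S = 2.09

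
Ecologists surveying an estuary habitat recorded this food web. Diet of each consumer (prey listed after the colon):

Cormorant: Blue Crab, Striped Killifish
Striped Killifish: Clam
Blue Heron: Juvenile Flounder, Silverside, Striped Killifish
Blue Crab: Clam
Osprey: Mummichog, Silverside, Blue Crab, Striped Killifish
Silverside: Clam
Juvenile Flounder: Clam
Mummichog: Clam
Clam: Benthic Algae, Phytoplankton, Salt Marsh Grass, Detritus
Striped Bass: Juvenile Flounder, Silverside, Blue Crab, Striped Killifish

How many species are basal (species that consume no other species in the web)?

4

Basal species (no prey listed): Benthic Algae, Phytoplankton, Salt Marsh Grass, Detritus.
Count: 4.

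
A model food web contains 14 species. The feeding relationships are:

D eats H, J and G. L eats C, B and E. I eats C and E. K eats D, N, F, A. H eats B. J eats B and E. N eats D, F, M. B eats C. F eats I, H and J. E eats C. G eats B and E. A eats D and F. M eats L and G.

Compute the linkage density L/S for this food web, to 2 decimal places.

There are L = 29 links among S = 14 species.
L/S = 29/14 = 2.0714 ≈ 2.07.

L/S = 2.07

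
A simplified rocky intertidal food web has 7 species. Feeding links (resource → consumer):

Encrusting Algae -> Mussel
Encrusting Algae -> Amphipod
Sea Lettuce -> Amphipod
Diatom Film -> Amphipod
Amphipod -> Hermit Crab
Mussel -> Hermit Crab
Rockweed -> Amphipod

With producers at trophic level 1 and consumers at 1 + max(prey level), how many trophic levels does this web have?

3

Producers (level 1): Diatom Film, Encrusting Algae, Sea Lettuce, Rockweed.
Diatom Film → Amphipod → Hermit Crab gives Hermit Crab level 3.
No species has a prey at level 3, so no species reaches level 4.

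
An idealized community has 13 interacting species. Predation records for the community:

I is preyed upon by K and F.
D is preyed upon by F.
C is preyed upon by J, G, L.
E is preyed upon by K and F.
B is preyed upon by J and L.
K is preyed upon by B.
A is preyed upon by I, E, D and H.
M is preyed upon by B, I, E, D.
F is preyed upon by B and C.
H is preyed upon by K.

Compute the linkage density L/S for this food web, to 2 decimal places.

L/S = 1.69

There are L = 22 links among S = 13 species.
L/S = 22/13 = 1.6923 ≈ 1.69.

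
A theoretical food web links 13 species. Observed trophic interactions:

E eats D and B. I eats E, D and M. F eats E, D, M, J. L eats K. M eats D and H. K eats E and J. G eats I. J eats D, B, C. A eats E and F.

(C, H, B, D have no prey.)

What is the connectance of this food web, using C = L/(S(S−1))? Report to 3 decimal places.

C = 0.128

The web has S = 13 species and L = 20 feeding links.
C = L / (S(S−1)) = 20 / 156 = 0.1282 ≈ 0.128.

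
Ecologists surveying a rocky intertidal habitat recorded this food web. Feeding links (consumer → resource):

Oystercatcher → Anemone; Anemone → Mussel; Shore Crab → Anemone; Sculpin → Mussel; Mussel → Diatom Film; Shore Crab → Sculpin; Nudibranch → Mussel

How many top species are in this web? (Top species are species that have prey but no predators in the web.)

3

Top species (has prey, but nothing eats it): Nudibranch, Oystercatcher, Shore Crab.
Count: 3.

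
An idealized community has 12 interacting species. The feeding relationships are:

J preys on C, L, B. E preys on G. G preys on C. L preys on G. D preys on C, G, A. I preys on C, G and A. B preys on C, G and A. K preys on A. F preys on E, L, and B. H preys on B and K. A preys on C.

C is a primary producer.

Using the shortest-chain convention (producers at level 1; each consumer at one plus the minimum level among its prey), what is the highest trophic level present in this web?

Producers (level 1): C.
Following each consumer down to its lowest-level prey: C → B → H (levels 1 through 3).
All prey of H (B 2, K 3) are at level 2 or above, so H is at level 1 + 2 = 3.
Every consumer has at least one prey at level 2 or below, so none exceeds level 3.

3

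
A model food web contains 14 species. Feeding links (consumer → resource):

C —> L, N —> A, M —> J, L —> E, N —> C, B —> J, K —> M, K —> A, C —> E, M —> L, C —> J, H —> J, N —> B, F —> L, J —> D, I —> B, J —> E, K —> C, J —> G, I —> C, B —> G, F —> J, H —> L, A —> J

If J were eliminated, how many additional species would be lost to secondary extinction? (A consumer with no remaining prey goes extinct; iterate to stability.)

1

Remove J.
Round 1: A (all prey gone) → extinct.
No further losses. Total secondary extinctions: 1.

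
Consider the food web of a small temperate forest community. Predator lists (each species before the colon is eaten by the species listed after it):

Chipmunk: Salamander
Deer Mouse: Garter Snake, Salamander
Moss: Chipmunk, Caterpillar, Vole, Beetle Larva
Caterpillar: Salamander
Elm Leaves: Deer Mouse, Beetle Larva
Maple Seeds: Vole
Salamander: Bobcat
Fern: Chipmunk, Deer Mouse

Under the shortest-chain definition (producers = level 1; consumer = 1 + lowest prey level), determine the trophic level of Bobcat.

Moss is a producer → level 1.
Chipmunk eats Moss → level 2.
Salamander eats Chipmunk → level 3.
Bobcat eats Salamander → level 4.
No prey of Bobcat is below level 3, so 4 is the minimum.

Trophic level 4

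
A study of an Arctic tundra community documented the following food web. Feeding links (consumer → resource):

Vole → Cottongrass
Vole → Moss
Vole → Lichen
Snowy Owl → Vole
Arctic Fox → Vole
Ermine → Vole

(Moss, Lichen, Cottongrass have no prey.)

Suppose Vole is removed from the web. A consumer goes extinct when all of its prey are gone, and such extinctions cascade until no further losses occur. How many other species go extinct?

3

Remove Vole.
Round 1: Snowy Owl (all prey gone), Arctic Fox (all prey gone), Ermine (all prey gone) → extinct.
No further losses. Total secondary extinctions: 3.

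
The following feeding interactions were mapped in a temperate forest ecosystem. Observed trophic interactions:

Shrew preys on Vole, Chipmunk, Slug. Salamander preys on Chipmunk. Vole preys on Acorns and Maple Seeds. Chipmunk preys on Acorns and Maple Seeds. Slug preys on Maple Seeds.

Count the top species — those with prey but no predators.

2

Top species (has prey, but nothing eats it): Salamander, Shrew.
Count: 2.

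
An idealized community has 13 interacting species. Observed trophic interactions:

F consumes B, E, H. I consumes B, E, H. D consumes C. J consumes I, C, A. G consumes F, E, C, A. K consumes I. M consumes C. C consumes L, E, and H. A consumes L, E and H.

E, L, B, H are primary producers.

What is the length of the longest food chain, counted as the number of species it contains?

One longest chain: E → I → K.
It has 3 species and 2 links.

3 species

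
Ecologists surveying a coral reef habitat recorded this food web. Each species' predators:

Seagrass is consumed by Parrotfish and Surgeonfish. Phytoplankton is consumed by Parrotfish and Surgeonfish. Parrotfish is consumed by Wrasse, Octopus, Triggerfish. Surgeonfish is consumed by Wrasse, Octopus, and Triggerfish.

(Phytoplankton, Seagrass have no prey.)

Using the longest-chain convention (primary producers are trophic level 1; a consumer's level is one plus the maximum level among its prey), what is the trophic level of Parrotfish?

Trophic level 2

Phytoplankton is a producer → level 1.
Parrotfish eats Phytoplankton (level 1); other prey at levels: Seagrass 1 → level 2.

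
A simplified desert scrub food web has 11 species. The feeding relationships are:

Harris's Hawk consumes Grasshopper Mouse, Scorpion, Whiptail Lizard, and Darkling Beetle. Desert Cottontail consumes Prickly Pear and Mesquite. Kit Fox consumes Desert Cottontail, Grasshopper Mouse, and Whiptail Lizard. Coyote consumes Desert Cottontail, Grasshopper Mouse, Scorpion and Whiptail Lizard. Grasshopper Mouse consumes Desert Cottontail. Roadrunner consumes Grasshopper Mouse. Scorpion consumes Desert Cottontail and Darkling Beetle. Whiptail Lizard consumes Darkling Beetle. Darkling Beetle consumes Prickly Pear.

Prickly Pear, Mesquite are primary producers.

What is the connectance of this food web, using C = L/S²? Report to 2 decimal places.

The web has S = 11 species and L = 19 feeding links.
C = L / S² = 19 / 121 = 0.1570 ≈ 0.16.

C = 0.16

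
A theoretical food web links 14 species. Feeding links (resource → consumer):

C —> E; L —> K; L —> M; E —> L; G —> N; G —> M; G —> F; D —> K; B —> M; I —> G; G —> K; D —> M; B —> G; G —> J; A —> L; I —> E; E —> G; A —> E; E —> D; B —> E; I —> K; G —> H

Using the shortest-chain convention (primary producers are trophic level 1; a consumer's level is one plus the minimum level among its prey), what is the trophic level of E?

Trophic level 2

C is a producer → level 1.
E eats C → level 2.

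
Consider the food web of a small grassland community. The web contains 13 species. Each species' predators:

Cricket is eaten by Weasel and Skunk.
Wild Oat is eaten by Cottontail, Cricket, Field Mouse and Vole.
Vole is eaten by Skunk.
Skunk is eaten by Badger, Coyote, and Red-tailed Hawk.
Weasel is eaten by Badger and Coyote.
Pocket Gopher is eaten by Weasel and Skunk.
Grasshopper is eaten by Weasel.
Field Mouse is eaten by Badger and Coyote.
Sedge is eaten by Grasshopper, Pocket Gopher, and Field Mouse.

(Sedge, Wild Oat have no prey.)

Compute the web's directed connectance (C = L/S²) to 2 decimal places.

C = 0.12

The web has S = 13 species and L = 20 feeding links.
C = L / S² = 20 / 169 = 0.1183 ≈ 0.12.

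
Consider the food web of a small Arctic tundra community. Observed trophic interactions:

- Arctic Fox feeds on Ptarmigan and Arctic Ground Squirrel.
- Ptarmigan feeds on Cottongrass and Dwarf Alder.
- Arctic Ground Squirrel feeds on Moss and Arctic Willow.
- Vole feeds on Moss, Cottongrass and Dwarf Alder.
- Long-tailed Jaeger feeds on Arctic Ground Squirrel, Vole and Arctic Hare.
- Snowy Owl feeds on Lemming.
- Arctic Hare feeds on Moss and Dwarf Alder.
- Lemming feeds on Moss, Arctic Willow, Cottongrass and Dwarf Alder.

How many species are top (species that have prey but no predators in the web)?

3

Top species (has prey, but nothing eats it): Long-tailed Jaeger, Snowy Owl, Arctic Fox.
Count: 3.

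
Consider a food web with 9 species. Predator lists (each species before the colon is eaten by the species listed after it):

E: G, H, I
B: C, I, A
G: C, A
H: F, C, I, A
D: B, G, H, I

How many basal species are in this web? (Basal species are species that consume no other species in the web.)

2

Basal species (no prey listed): E, D.
Count: 2.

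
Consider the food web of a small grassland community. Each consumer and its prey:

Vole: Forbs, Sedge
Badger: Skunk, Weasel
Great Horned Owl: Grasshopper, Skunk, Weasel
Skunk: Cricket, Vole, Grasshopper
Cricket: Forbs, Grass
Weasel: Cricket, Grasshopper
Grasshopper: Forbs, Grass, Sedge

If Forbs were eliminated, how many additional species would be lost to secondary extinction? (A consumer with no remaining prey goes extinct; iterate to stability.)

0

Remove Forbs.
Every predator of it retains at least one other prey: Cricket still has Grass; Vole still has Sedge; Grasshopper still has Grass, Sedge.
No consumer loses all prey, so no secondary extinctions occur.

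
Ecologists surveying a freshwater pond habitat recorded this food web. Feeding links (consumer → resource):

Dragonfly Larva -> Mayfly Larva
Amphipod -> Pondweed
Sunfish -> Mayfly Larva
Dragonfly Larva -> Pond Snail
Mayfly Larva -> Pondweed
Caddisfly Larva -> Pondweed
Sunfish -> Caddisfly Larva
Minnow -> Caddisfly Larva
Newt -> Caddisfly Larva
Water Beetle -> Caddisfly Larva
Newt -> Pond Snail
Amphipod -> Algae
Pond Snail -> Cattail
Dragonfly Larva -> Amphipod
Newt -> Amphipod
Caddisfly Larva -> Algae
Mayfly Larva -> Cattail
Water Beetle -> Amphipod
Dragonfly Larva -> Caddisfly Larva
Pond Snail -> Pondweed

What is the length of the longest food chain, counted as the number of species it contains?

One longest chain: Pondweed → Caddisfly Larva → Minnow.
It has 3 species and 2 links.

3 species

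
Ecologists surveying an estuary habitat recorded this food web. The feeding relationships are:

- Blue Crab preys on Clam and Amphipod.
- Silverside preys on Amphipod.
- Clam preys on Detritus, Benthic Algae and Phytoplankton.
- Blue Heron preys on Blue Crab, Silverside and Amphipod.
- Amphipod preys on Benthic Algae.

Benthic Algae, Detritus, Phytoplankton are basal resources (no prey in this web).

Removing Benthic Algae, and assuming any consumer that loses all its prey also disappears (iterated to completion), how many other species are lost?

2

Remove Benthic Algae.
Round 1: Amphipod (all prey gone) → extinct.
Round 2: Silverside (all prey gone) → extinct.
No further losses. Total secondary extinctions: 2.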